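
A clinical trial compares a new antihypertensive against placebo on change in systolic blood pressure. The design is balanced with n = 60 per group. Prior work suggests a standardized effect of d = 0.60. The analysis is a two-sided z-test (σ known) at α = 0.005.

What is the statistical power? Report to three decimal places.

Noncentrality parameter: δ = d·√(n/2) = 0.60 × √(60/2) = 3.2863
Critical value for a two-sided test at α = 0.005: z_{α/2} = 2.807.
Power = Φ(δ − 2.807) + Φ(−δ − 2.807) = Φ(0.479) + Φ(-6.093) = 0.6841 + 0.0000 = 0.6841.

Power ≈ 0.684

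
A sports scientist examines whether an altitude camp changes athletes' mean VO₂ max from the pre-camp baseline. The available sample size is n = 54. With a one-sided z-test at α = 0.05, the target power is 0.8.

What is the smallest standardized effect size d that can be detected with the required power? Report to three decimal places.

Required noncentrality: δ = z_{0.05} + z_{0.20} = 1.645 + 0.842 = 2.486.
δ = d·√n ⇒ d = δ/√n = 2.486/√54 = 0.3384.

d ≈ 0.338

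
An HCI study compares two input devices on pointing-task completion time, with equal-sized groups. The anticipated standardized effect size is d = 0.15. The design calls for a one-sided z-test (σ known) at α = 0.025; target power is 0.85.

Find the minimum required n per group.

For power 0.85 need Φ(δ − z_{0.025}) = 0.85, so δ = z_{0.025} + z_{0.15} = 1.960 + 1.036 = 2.996.
δ = d·√(n/2) ⇒ n = 2(δ/d)² = 2 × (2.996 / 0.15)² = 798.08.
Rounding up, n = 799 per group.

n = 799 per group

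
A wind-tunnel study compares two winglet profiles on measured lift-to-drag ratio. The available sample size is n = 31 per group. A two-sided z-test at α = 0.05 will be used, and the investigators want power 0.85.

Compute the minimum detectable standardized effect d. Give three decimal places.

d ≈ 0.761

Required noncentrality: δ = z_{0.025} + z_{0.15} = 1.960 + 1.036 = 2.996.
(Lower-tail contribution to power is negligible for δ > 0.)
δ = d·√(n/2) ⇒ d = δ/√(n/2) = 2.996/√(31/2) = 0.7611.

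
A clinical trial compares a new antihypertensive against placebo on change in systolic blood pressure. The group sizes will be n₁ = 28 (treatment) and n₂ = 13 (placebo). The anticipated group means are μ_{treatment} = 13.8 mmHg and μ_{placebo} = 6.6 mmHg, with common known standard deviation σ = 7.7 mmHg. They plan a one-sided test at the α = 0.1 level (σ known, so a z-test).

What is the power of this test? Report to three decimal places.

Power ≈ 0.934

Standardized effect: d = |μ_{treatment} − μ_{placebo}| / σ = |13.8 − 6.6| / 7.7 = 0.9351
Noncentrality parameter: δ = d / √(1/n₁ + 1/n₂) = 0.9351 / √(1/28 + 1/13) = 2.7861
Critical value for a one-sided test at α = 0.1: z_α = 1.282.
Power = Φ(δ − 1.282) = Φ(1.505) = 0.9338.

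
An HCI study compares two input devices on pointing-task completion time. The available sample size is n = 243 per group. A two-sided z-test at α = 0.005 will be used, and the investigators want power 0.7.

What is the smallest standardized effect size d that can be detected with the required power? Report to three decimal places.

d ≈ 0.302

Need Φ(δ − 2.807) = 0.7, so δ = 2.807 + 0.524 = 3.331.
(The second rejection-region term Φ(−δ − z_{α/2}) is negligible and dropped.)
δ = d·√(n/2) ⇒ d = δ/√(n/2) = 3.331/√(243/2) = 0.3022.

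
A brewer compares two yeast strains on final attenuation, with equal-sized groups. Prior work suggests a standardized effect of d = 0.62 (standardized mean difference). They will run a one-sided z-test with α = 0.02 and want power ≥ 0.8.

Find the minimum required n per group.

n = 44 per group

For power 0.8 need Φ(δ − z_{0.02}) = 0.8, so δ = z_{0.02} + z_{0.20} = 2.054 + 0.842 = 2.895.
δ = d·√(n/2) ⇒ n = 2(δ/d)² = 2 × (2.895 / 0.62)² = 43.62.
Rounding up, n = 44 per group.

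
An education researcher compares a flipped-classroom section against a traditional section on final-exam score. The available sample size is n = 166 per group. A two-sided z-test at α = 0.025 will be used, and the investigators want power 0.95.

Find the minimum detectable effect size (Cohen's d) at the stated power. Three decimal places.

Required noncentrality: δ = z_{0.0125} + z_{0.05} = 2.241 + 1.645 = 3.886.
(Lower-tail contribution to power is negligible for δ > 0.)
δ = d·√(n/2) ⇒ d = δ/√(n/2) = 3.886/√(166/2) = 0.4266.

d ≈ 0.427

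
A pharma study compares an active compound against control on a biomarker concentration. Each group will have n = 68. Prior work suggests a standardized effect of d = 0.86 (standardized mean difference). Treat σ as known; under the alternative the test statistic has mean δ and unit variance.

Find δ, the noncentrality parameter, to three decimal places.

δ ≈ 5.015

The noncentrality parameter scales effect size by the design's sample-size factor: δ = d·√(n/2) = 0.86 × √(68/2) = 5.0146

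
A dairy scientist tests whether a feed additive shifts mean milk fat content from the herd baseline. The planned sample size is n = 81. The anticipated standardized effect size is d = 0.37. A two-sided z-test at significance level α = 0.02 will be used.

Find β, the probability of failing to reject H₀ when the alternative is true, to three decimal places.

Noncentrality parameter: δ = d·√n = 0.37 × √81 = 3.3300
Critical value for a two-sided test at α = 0.02: z_{α/2} = 2.326.
Power = Φ(δ − 2.326) + Φ(−δ − 2.326) = Φ(1.004) + Φ(-5.656) = 0.8422 + 0.0000 = 0.8422.
Type II error: β = 1 − power = 1 − 0.8422 = 0.1578.

β ≈ 0.158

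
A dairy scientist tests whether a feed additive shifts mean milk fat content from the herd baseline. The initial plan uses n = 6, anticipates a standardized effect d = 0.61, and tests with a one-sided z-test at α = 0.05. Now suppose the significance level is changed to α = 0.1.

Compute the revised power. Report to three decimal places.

Power ≈ 0.584

δ = d·√n = 0.61 × √6 = 1.4942 (unchanged). New critical value: z_{0.1} = 1.282.
Revised power = Φ(δ − 1.282) = Φ(0.213) = 0.5842.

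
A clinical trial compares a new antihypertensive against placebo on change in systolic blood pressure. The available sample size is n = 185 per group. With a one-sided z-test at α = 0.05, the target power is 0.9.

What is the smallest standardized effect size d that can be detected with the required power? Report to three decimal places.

Required noncentrality: δ = z_{0.05} + z_{0.10} = 1.645 + 1.282 = 2.926.
δ = d·√(n/2) ⇒ d = δ/√(n/2) = 2.926/√(185/2) = 0.3043.

d ≈ 0.304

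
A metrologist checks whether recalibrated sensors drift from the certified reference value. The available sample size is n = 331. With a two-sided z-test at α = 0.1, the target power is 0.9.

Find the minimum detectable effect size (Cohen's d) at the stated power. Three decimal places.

Required noncentrality: δ = z_{0.05} + z_{0.10} = 1.645 + 1.282 = 2.926.
(Lower-tail contribution to power is negligible for δ > 0.)
δ = d·√n ⇒ d = δ/√n = 2.926/√331 = 0.1608.

d ≈ 0.161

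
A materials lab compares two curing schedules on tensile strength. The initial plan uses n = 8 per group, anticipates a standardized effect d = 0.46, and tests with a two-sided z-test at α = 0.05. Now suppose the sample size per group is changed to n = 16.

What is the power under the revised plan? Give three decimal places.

With n = 16 per group: δ = d·√(n/2) = 0.46 × √(16/2) = 1.3011. Critical value z_{0.025} = 1.960.
Revised power = Φ(δ − 1.960) + Φ(−δ − 1.960) = Φ(-0.659) + Φ(-3.261) = 0.2550 + 0.0006 = 0.2555.

Power ≈ 0.256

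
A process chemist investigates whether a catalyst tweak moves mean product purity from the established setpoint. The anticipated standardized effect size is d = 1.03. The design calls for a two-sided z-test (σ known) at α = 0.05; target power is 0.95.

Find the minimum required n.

Set Φ(δ − 1.960) = 0.95; then δ − 1.960 = Φ⁻¹(0.95) = 1.645, giving δ = 3.605.
(For δ > 0 the lower-tail rejection region contributes negligibly to power, so the one-term inversion is standard.)
δ = d·√n ⇒ n = (δ/d)² = (3.605 / 1.03)² = 12.25.
Rounding up, n = 13.

n = 13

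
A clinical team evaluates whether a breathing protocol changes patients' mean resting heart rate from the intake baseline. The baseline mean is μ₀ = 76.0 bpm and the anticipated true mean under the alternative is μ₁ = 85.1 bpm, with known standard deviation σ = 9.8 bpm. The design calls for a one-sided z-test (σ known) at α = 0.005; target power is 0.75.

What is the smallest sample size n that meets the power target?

n = 13

Standardized effect: d = |μ₁ − μ₀| / σ = |85.1 − 76.0| / 9.8 = 0.9286
Set Φ(δ − 2.576) = 0.75; then δ − 2.576 = Φ⁻¹(0.75) = 0.674, giving δ = 3.250.
δ = d·√n ⇒ n = (δ/d)² = (3.250 / 0.9286)² = 12.25.
Round up to the next whole unit.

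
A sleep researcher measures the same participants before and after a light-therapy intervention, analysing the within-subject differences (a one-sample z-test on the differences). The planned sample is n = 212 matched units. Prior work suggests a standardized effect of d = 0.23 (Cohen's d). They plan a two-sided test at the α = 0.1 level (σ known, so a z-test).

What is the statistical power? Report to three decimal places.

Power ≈ 0.956

Noncentrality parameter: δ = d·√n = 0.23 × √212 = 3.3489
Two-sided α = 0.1 → critical value z_{0.05} = 1.645.
Power = Φ(δ − 1.645) + Φ(−δ − 1.645) = Φ(1.704) + Φ(-4.994) = 0.9558 + 0.0000 = 0.9558.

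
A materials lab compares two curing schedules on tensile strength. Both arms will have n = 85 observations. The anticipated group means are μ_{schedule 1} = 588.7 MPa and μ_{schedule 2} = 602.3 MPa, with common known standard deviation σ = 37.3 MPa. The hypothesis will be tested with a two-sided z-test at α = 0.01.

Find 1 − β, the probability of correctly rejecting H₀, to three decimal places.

Standardized effect: d = |μ_{schedule 1} − μ_{schedule 2}| / σ = |588.7 − 602.3| / 37.3 = 0.3646
Noncentrality parameter: δ = d·√(n/2) = 0.3646 × √(85/2) = 2.3770
Two-sided α = 0.01 → critical value z_{0.005} = 2.576.
Power = Φ(δ − 2.576) + Φ(−δ − 2.576) = Φ(-0.199) + Φ(-4.953) = 0.4212 + 0.0000 = 0.4212.

Power ≈ 0.421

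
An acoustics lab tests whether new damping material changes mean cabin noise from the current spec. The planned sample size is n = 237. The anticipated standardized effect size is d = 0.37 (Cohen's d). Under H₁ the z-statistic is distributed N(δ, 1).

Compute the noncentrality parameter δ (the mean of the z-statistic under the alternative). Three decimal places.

δ = d·√n = 0.37 × √237 = 5.6961

δ ≈ 5.696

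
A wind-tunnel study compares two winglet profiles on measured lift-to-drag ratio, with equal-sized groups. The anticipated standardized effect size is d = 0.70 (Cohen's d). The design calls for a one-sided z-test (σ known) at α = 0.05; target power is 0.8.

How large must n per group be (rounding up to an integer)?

n = 26 per group

For power 0.8 need Φ(δ − z_{0.05}) = 0.8, so δ = z_{0.05} + z_{0.20} = 1.645 + 0.842 = 2.486.
δ = d·√(n/2) ⇒ n = 2(δ/d)² = 2 × (2.486 / 0.70)² = 25.23.
Round up to the next whole unit.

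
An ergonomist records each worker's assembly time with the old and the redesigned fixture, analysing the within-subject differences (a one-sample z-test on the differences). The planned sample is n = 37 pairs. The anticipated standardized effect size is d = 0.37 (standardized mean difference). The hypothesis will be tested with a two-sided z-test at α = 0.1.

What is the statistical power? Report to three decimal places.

Noncentrality parameter: δ = d·√n = 0.37 × √37 = 2.2506
Critical value for a two-sided test at α = 0.1: z_{α/2} = 1.645.
Power = Φ(δ − 1.645) + Φ(−δ − 1.645) = Φ(0.606) + Φ(-3.895) = 0.7277 + 0.0000 = 0.7277.

Power ≈ 0.728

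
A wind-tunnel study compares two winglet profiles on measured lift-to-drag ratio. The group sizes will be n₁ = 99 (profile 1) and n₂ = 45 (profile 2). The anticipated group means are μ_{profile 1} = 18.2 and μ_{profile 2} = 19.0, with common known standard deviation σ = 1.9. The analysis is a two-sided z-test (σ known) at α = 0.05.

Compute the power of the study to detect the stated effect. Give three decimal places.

Standardized effect: d = |μ_{profile 1} − μ_{profile 2}| / σ = |18.2 − 19.0| / 1.9 = 0.4211
Noncentrality parameter: λ = d / √(1/n₁ + 1/n₂) = 0.4211 / √(1/99 + 1/45) = 2.3420
Critical value for a two-sided test at α = 0.05: z_{α/2} = 1.960.
Power = Φ(λ − 1.960) + Φ(−λ − 1.960) = Φ(0.382) + Φ(-4.302) = 0.6488 + 0.0000 = 0.6488.

Power ≈ 0.649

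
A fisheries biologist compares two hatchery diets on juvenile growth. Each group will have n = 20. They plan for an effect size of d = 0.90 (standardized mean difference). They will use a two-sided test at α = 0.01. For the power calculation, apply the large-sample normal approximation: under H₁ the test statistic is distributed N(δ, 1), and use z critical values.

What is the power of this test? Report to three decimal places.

Noncentrality parameter: δ = d·√(n/2) = 0.90 × √(20/2) = 2.8460
Two-sided α = 0.01 → critical value z_{0.005} = 2.576.
Power = Φ(δ − 2.576) + Φ(−δ − 2.576) = Φ(0.270) + Φ(-5.422) = 0.6065 + 0.0000 = 0.6065.

Power ≈ 0.607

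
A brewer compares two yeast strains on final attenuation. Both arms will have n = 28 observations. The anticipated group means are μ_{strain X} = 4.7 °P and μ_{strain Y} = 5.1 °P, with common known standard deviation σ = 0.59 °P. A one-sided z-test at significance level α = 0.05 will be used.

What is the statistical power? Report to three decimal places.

Power ≈ 0.814

Standardized effect: d = |μ_{strain X} − μ_{strain Y}| / σ = |4.7 − 5.1| / 0.59 = 0.6780
Noncentrality parameter: δ = d·√(n/2) = 0.6780 × √(28/2) = 2.5367
Critical value for a one-sided test at α = 0.05: z_α = 1.645.
Power = P(Z > 1.645 − δ) = Φ(0.892) = 0.8138.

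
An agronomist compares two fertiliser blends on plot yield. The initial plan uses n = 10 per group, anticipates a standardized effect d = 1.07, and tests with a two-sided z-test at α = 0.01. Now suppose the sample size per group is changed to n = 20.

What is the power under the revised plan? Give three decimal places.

With n = 20 per group: δ = d·√(n/2) = 1.07 × √(20/2) = 3.3836. Critical value z_{0.005} = 2.576.
Revised power = Φ(δ − 2.576) + Φ(−δ − 2.576) = Φ(0.808) + Φ(-5.959) = 0.7904 + 0.0000 = 0.7904.

Power ≈ 0.790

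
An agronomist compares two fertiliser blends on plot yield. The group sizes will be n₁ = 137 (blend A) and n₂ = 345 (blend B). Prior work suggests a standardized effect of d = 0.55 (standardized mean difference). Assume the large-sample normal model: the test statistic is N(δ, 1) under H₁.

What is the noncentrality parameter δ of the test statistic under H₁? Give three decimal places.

δ = d / √(1/n₁ + 1/n₂) = 0.55 / √(1/137 + 1/345) = 5.4464

δ ≈ 5.446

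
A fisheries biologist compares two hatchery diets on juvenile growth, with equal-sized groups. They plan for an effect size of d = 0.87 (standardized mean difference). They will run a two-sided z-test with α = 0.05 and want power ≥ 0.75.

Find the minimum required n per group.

Set Φ(δ − 1.960) = 0.75; then δ − 1.960 = Φ⁻¹(0.75) = 0.674, giving δ = 2.634.
(Ignoring the negligible lower-tail rejection probability gives the usual closed-form inversion.)
δ = d·√(n/2) ⇒ n = 2(δ/d)² = 2 × (2.634 / 0.87)² = 18.34.
Rounding up, n = 19 per group.

n = 19 per group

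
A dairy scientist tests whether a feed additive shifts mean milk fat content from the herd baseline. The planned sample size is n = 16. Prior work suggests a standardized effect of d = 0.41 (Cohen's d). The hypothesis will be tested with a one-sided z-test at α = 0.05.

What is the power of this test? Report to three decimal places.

Noncentrality parameter: δ = d·√n = 0.41 × √16 = 1.6400
Critical value for a one-sided test at α = 0.05: z_α = 1.645.
Power = P(Z > 1.645 − δ) = Φ(-0.005) = 0.4981.

Power ≈ 0.498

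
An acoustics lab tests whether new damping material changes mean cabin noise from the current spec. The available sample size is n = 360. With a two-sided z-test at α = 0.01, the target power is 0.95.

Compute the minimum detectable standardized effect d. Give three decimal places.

d ≈ 0.222

Need Φ(δ − 2.576) = 0.95, so δ = 2.576 + 1.645 = 4.221.
(Lower-tail contribution to power is negligible for δ > 0.)
δ = d·√n ⇒ d = δ/√n = 4.221/√360 = 0.2224.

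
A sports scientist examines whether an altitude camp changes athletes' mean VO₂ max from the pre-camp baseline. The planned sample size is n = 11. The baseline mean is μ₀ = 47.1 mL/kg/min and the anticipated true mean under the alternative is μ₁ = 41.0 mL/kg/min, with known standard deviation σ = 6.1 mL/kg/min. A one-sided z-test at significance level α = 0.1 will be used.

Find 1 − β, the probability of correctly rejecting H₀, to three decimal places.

Power ≈ 0.979

Standardized effect: d = |μ₁ − μ₀| / σ = |41.0 − 47.1| / 6.1 = 1.0000
Noncentrality parameter: δ = d·√n = 1.0000 × √11 = 3.3166
One-sided α = 0.1 → critical value z_{0.1} = 1.282.
Power = P(Z > 1.282 − δ) = Φ(2.035) = 0.9791.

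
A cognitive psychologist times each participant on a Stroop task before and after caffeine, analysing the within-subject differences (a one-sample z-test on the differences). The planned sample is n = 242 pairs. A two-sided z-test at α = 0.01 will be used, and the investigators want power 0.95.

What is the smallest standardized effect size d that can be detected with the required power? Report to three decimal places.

Required noncentrality: δ = z_{0.005} + z_{0.05} = 2.576 + 1.645 = 4.221.
(The second rejection-region term Φ(−δ − z_{α/2}) is negligible and dropped.)
δ = d·√n ⇒ d = δ/√n = 4.221/√242 = 0.2713.

d ≈ 0.271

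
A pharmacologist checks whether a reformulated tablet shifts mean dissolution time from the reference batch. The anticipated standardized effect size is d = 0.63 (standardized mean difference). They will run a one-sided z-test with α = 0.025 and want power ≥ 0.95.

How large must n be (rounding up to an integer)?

For power 0.95 need Φ(δ − z_{0.025}) = 0.95, so δ = z_{0.025} + z_{0.05} = 1.960 + 1.645 = 3.605.
δ = d·√n ⇒ n = (δ/d)² = (3.605 / 0.63)² = 32.74.
Rounding up, n = 33.

n = 33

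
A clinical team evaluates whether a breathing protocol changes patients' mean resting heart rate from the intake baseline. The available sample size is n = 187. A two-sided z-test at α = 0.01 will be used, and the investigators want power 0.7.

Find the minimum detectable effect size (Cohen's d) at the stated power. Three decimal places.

Required noncentrality: δ = z_{0.005} + z_{0.30} = 2.576 + 0.524 = 3.100.
(Lower-tail contribution to power is negligible for δ > 0.)
δ = d·√n ⇒ d = δ/√n = 3.100/√187 = 0.2267.

d ≈ 0.227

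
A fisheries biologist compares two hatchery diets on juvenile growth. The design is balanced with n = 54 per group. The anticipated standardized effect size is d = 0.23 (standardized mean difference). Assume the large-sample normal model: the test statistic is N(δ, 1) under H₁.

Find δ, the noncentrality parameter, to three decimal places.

δ ≈ 1.195

δ = d·√(n/2) = 0.23 × √(54/2) = 1.1951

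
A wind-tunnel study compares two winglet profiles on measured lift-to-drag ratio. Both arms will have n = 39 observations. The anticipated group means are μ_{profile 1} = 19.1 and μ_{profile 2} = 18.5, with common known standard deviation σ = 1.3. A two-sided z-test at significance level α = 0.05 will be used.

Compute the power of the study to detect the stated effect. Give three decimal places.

Standardized effect: d = |μ_{profile 1} − μ_{profile 2}| / σ = |19.1 − 18.5| / 1.3 = 0.4615
Noncentrality parameter: δ = d·√(n/2) = 0.4615 × √(39/2) = 2.0381
Two-sided α = 0.05 → critical value z_{0.025} = 1.960.
Power = Φ(δ − 1.960) + Φ(−δ − 1.960) = Φ(0.078) + Φ(-3.998) = 0.5311 + 0.0000 = 0.5312.

Power ≈ 0.531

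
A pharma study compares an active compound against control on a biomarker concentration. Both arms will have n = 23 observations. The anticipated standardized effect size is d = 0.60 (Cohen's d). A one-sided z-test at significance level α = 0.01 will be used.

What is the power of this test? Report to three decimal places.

Noncentrality parameter: λ = d·√(n/2) = 0.60 × √(23/2) = 2.0347
Critical value for a one-sided test at α = 0.01: z_α = 2.326.
Power = P(Z > 2.326 − λ) = Φ(-0.292) = 0.3853.

Power ≈ 0.385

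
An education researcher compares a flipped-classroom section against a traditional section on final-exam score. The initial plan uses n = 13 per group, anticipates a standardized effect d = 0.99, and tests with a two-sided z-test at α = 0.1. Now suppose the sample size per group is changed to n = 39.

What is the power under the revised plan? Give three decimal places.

With n = 39 per group: δ = d·√(n/2) = 0.99 × √(39/2) = 4.3717. Critical value z_{0.05} = 1.645.
Revised power = Φ(δ − 1.645) + Φ(−δ − 1.645) = Φ(2.727) + Φ(-6.017) = 0.9968 + 0.0000 = 0.9968.

Power ≈ 0.997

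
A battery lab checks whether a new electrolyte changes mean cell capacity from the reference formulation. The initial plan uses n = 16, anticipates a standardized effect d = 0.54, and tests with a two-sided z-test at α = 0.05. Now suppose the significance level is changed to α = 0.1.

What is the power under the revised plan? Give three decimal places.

Power ≈ 0.697

δ = d·√n = 0.54 × √16 = 2.1600 (unchanged). New critical value: z_{0.05} = 1.645.
Revised power = Φ(δ − 1.645) + Φ(−δ − 1.645) = Φ(0.515) + Φ(-3.805) = 0.6968 + 0.0001 = 0.6968.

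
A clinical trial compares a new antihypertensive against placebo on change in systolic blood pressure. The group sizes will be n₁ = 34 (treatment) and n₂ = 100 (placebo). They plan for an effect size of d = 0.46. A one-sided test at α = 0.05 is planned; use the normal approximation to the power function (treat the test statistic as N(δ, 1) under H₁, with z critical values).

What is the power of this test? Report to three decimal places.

Noncentrality parameter: λ = d / √(1/n₁ + 1/n₂) = 0.46 / √(1/34 + 1/100) = 2.3171
Critical value for a one-sided test at α = 0.05: z_α = 1.645.
Power = P(Z > 1.645 − λ) = Φ(0.672) = 0.7493.

Power ≈ 0.749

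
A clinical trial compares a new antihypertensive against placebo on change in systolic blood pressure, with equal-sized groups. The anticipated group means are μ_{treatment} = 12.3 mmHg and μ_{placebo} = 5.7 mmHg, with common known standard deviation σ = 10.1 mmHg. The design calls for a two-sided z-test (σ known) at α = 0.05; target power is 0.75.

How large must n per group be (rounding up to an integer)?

n = 33 per group

Standardized effect: d = |μ_{treatment} − μ_{placebo}| / σ = |12.3 − 5.7| / 10.1 = 0.6535
Set Φ(δ − 1.960) = 0.75; then δ − 1.960 = Φ⁻¹(0.75) = 0.674, giving δ = 2.634.
(Ignoring the negligible lower-tail rejection probability gives the usual closed-form inversion.)
δ = d·√(n/2) ⇒ n = 2(δ/d)² = 2 × (2.634 / 0.6535)² = 32.51.
Rounding up, n = 33 per group.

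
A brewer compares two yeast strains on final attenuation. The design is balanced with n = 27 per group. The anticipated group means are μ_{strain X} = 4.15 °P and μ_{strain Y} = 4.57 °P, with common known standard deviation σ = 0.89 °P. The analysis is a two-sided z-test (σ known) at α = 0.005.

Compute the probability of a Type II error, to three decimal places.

β ≈ 0.858

Standardized effect: d = |μ_{strain X} − μ_{strain Y}| / σ = |4.15 − 4.57| / 0.89 = 0.4719
Noncentrality parameter: δ = d·√(n/2) = 0.4719 × √(27/2) = 1.7339
Two-sided α = 0.005 → critical value z_{0.0025} = 2.807.
Power = Φ(δ − 2.807) + Φ(−δ − 2.807) = Φ(-1.073) + Φ(-4.541) = 0.1416 + 0.0000 = 0.1416.
Type II error: β = 1 − power = 1 − 0.1416 = 0.8584.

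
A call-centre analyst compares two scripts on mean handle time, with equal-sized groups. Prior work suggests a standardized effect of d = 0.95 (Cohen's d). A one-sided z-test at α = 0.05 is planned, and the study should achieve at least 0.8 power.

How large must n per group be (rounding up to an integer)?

n = 14 per group

Set Φ(δ − 1.645) = 0.8; then δ − 1.645 = Φ⁻¹(0.8) = 0.842, giving δ = 2.486.
δ = d·√(n/2) ⇒ n = 2(δ/d)² = 2 × (2.486 / 0.95)² = 13.70.
Round up to the next whole unit.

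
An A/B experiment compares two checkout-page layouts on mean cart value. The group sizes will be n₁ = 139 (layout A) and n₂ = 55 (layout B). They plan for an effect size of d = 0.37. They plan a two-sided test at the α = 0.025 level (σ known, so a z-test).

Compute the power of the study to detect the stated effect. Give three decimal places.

Noncentrality parameter: δ = d / √(1/n₁ + 1/n₂) = 0.37 / √(1/139 + 1/55) = 2.3227
Critical value for a two-sided test at α = 0.025: z_{α/2} = 2.241.
Power = Φ(δ − 2.241) + Φ(−δ − 2.241) = Φ(0.081) + Φ(-4.564) = 0.5324 + 0.0000 = 0.5324.

Power ≈ 0.532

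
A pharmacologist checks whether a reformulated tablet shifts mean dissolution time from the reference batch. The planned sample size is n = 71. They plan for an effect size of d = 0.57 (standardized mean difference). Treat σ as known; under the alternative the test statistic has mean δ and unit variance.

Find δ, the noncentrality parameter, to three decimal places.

δ ≈ 4.803

The noncentrality parameter scales effect size by the design's sample-size factor: δ = d·√n = 0.57 × √71 = 4.8029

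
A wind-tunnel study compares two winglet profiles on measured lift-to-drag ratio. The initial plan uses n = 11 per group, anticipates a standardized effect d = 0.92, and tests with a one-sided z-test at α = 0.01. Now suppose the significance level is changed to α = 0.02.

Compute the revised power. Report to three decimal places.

δ = d·√(n/2) = 0.92 × √(11/2) = 2.1576 (unchanged). New critical value: z_{0.02} = 2.054.
Revised power = Φ(δ − 2.054) = Φ(0.104) = 0.5414.

Power ≈ 0.541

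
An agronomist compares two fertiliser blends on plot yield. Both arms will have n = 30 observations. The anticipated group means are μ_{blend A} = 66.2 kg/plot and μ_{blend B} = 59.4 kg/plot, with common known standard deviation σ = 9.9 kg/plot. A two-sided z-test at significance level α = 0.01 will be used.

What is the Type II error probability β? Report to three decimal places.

β ≈ 0.466

Standardized effect: d = |μ_{blend A} − μ_{blend B}| / σ = |66.2 − 59.4| / 9.9 = 0.6869
Noncentrality parameter: δ = d·√(n/2) = 0.6869 × √(30/2) = 2.6602
Critical value for a two-sided test at α = 0.01: z_{α/2} = 2.576.
Power = Φ(δ − 2.576) + Φ(−δ − 2.576) = Φ(0.084) + Φ(-5.236) = 0.5336 + 0.0000 = 0.5336.
Type II error: β = 1 − power = 1 − 0.5336 = 0.4664.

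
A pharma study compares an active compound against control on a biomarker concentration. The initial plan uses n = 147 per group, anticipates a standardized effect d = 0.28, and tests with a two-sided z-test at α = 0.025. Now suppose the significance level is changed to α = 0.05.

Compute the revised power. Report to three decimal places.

Power ≈ 0.670

δ = d·√(n/2) = 0.28 × √(147/2) = 2.4005 (unchanged). New critical value: z_{0.025} = 1.960.
Revised power = Φ(δ − 1.960) + Φ(−δ − 1.960) = Φ(0.441) + Φ(-4.360) = 0.6702 + 0.0000 = 0.6702.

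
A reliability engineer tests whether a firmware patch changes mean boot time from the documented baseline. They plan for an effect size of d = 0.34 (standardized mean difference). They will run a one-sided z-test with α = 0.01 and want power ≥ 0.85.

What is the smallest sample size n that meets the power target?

n = 98

Set Φ(δ − 2.326) = 0.85; then δ − 2.326 = Φ⁻¹(0.85) = 1.036, giving δ = 3.363.
δ = d·√n ⇒ n = (δ/d)² = (3.363 / 0.34)² = 97.82.
Rounding up, n = 98.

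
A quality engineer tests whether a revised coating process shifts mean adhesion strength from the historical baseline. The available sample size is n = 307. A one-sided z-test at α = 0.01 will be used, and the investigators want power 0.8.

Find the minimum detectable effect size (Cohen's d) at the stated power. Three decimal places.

d ≈ 0.181

Need Φ(δ − 2.326) = 0.8, so δ = 2.326 + 0.842 = 3.168.
δ = d·√n ⇒ d = δ/√n = 3.168/√307 = 0.1808.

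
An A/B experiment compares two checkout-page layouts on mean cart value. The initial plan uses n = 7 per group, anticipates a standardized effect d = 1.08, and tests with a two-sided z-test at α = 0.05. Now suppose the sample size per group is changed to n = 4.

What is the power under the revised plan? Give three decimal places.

With n = 4 per group: δ = d·√(n/2) = 1.08 × √(4/2) = 1.5274. Critical value z_{0.025} = 1.960.
Revised power = Φ(δ − 1.960) + Φ(−δ − 1.960) = Φ(-0.433) + Φ(-3.487) = 0.3326 + 0.0002 = 0.3329.

Power ≈ 0.333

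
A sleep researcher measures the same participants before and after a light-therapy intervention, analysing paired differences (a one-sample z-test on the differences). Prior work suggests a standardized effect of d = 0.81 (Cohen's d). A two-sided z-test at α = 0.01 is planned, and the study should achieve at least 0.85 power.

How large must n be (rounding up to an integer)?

For power 0.85 need Φ(δ − z_{0.005}) = 0.85, so δ = z_{0.005} + z_{0.15} = 2.576 + 1.036 = 3.612.
(For δ > 0 the lower-tail rejection region contributes negligibly to power, so the one-term inversion is standard.)
δ = d·√n ⇒ n = (δ/d)² = (3.612 / 0.81)² = 19.89.
Rounding up, n = 20.

n = 20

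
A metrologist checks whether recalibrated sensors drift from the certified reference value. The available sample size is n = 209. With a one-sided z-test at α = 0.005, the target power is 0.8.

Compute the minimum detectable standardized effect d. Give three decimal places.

d ≈ 0.236

Need Φ(δ − 2.576) = 0.8, so δ = 2.576 + 0.842 = 3.417.
δ = d·√n ⇒ d = δ/√n = 3.417/√209 = 0.2364.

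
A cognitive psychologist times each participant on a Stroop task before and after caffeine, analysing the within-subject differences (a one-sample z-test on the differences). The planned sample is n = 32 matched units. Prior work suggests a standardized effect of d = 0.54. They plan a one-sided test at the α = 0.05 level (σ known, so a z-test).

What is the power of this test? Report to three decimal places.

Noncentrality parameter: δ = d·√n = 0.54 × √32 = 3.0547
Critical value for a one-sided test at α = 0.05: z_α = 1.645.
Power = Φ(δ − 1.645) = Φ(1.410) = 0.9207.

Power ≈ 0.921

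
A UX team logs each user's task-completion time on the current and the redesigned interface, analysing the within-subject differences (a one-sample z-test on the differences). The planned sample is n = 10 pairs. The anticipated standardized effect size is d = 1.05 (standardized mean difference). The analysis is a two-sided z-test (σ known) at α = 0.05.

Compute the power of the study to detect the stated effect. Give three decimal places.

Noncentrality parameter: λ = d·√n = 1.05 × √10 = 3.3204
Critical value for a two-sided test at α = 0.05: z_{α/2} = 1.960.
Power = Φ(λ − 1.960) + Φ(−λ − 1.960) = Φ(1.360) + Φ(-5.280) = 0.9132 + 0.0000 = 0.9132.

Power ≈ 0.913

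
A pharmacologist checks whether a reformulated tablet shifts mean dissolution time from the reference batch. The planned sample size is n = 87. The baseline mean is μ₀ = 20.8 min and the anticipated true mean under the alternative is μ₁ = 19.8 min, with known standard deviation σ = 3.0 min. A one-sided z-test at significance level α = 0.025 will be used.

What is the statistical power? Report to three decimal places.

Power ≈ 0.875

Standardized effect: d = |μ₁ − μ₀| / σ = |19.8 − 20.8| / 3.0 = 0.3333
Noncentrality parameter: δ = d·√n = 0.3333 × √87 = 3.1091
Critical value for a one-sided test at α = 0.025: z_α = 1.960.
Power = P(Z > 1.960 − δ) = Φ(1.149) = 0.8748.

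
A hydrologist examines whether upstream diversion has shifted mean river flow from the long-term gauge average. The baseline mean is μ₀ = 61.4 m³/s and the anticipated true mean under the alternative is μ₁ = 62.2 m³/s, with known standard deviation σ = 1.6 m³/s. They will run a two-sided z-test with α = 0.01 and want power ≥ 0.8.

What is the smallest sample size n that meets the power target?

n = 47

Standardized effect: d = |μ₁ − μ₀| / σ = |62.2 − 61.4| / 1.6 = 0.5000
Set Φ(δ − 2.576) = 0.8; then δ − 2.576 = Φ⁻¹(0.8) = 0.842, giving δ = 3.417.
(The Φ(−δ − z_{α/2}) term is vanishingly small for δ > 0 and is dropped in the standard sample-size formula.)
δ = d·√n ⇒ n = (δ/d)² = (3.417 / 0.5000)² = 46.72.
Rounding up, n = 47.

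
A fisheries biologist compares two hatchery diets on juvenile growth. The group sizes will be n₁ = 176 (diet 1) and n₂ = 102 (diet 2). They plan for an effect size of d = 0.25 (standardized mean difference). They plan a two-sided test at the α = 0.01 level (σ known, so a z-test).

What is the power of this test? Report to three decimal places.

Power ≈ 0.285

Noncentrality parameter: δ = d / √(1/n₁ + 1/n₂) = 0.25 / √(1/176 + 1/102) = 2.0090
Critical value for a two-sided test at α = 0.01: z_{α/2} = 2.576.
Power = Φ(δ − 2.576) + Φ(−δ − 2.576) = Φ(-0.567) + Φ(-4.585) = 0.2854 + 0.0000 = 0.2854.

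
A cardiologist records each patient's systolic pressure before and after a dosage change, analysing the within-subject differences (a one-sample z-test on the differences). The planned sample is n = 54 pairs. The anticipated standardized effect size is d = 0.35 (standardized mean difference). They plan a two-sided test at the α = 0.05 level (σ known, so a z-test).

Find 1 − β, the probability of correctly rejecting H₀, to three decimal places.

Power ≈ 0.730

Noncentrality parameter: δ = d·√n = 0.35 × √54 = 2.5720
Two-sided α = 0.05 → critical value z_{0.025} = 1.960.
Power = Φ(δ − 1.960) + Φ(−δ − 1.960) = Φ(0.612) + Φ(-4.532) = 0.7297 + 0.0000 = 0.7297.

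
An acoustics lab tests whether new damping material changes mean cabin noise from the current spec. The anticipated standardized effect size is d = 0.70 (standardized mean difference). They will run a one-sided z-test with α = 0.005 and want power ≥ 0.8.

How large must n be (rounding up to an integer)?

n = 24

For power 0.8 need Φ(δ − z_{0.005}) = 0.8, so δ = z_{0.005} + z_{0.20} = 2.576 + 0.842 = 3.417.
δ = d·√n ⇒ n = (δ/d)² = (3.417 / 0.70)² = 23.83.
Round up to the next whole unit.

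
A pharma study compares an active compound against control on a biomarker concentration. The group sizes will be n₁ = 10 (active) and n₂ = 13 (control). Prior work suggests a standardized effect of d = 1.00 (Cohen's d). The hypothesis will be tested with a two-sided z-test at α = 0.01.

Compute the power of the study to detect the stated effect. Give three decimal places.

Power ≈ 0.421

Noncentrality parameter: δ = d / √(1/n₁ + 1/n₂) = 1.00 / √(1/10 + 1/13) = 2.3774
Two-sided α = 0.01 → critical value z_{0.005} = 2.576.
Power = Φ(δ − 2.576) + Φ(−δ − 2.576) = Φ(-0.198) + Φ(-4.953) = 0.4214 + 0.0000 = 0.4214.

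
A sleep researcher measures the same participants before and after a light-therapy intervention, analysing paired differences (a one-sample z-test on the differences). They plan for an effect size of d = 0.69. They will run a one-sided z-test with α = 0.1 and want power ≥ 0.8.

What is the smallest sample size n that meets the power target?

n = 10

Set Φ(δ − 1.282) = 0.8; then δ − 1.282 = Φ⁻¹(0.8) = 0.842, giving δ = 2.123.
δ = d·√n ⇒ n = (δ/d)² = (2.123 / 0.69)² = 9.47.
Round up to the next whole unit.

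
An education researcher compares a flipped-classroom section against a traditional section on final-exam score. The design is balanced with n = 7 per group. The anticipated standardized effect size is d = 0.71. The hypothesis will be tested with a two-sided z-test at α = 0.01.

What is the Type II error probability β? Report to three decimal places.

Noncentrality parameter: δ = d·√(n/2) = 0.71 × √(7/2) = 1.3283
Two-sided α = 0.01 → critical value z_{0.005} = 2.576.
Power = Φ(δ − 2.576) + Φ(−δ − 2.576) = Φ(-1.248) + Φ(-3.904) = 0.1061 + 0.0000 = 0.1061.
Type II error: β = 1 − power = 1 − 0.1061 = 0.8939.

β ≈ 0.894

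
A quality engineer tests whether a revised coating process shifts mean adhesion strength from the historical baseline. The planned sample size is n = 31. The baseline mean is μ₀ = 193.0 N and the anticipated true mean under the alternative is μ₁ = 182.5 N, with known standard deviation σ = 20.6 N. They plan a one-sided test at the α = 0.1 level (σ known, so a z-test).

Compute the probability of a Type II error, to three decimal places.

β ≈ 0.060

Standardized effect: d = |μ₁ − μ₀| / σ = |182.5 − 193.0| / 20.6 = 0.5097
Noncentrality parameter: δ = d·√n = 0.5097 × √31 = 2.8379
Critical value for a one-sided test at α = 0.1: z_α = 1.282.
Power = P(Z > 1.282 − δ) = Φ(1.556) = 0.9402.
Type II error: β = 1 − power = 1 − 0.9402 = 0.0598.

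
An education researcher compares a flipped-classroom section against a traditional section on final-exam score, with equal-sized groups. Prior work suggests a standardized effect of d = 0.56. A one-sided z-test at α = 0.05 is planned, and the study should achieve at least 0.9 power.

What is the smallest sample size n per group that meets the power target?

For power 0.9 need Φ(δ − z_{0.05}) = 0.9, so δ = z_{0.05} + z_{0.10} = 1.645 + 1.282 = 2.926.
δ = d·√(n/2) ⇒ n = 2(δ/d)² = 2 × (2.926 / 0.56)² = 54.62.
Round up to the next whole unit.

n = 55 per group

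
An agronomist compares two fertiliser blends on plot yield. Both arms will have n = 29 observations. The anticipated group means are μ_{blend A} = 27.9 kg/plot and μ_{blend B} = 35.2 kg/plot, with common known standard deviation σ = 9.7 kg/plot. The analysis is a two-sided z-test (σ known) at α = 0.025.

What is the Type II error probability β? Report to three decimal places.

β ≈ 0.266

Standardized effect: d = |μ_{blend A} − μ_{blend B}| / σ = |27.9 − 35.2| / 9.7 = 0.7526
Noncentrality parameter: δ = d·√(n/2) = 0.7526 × √(29/2) = 2.8657
Two-sided α = 0.025 → critical value z_{0.0125} = 2.241.
Power = Φ(δ − 2.241) + Φ(−δ − 2.241) = Φ(0.624) + Φ(-5.107) = 0.7338 + 0.0000 = 0.7338.
Type II error: β = 1 − power = 1 − 0.7338 = 0.2662.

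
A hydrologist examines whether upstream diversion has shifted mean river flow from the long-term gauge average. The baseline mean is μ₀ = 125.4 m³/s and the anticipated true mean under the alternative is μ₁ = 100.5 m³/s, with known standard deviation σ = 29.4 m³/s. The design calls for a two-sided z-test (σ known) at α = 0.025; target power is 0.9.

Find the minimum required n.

n = 18

Standardized effect: d = |μ₁ − μ₀| / σ = |100.5 − 125.4| / 29.4 = 0.8469
For power 0.9 need Φ(δ − z_{0.0125}) = 0.9, so δ = z_{0.0125} + z_{0.10} = 2.241 + 1.282 = 3.523.
(Ignoring the negligible lower-tail rejection probability gives the usual closed-form inversion.)
δ = d·√n ⇒ n = (δ/d)² = (3.523 / 0.8469)² = 17.30.
Round up to the next whole unit.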